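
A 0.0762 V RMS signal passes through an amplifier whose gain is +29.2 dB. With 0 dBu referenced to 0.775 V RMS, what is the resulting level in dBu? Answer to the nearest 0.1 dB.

+9.1 dBu

Input level: 20·log₁₀(0.0762/0.775) = -20.15 dBu.
Output: -20.15 + 29.2 = +9.1 dBu.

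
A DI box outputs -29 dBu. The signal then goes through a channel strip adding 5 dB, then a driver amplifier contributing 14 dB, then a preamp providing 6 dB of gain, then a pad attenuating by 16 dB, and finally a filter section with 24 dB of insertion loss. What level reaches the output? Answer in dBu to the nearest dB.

-44 dBu

In dB, series stages simply add:
-29 + 5 + 14 + 6 − 16 − 24 = -44 dBu.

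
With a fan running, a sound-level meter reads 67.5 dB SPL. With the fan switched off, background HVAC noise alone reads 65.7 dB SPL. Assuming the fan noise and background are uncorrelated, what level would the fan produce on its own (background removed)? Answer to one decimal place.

62.8 dB SPL

Background correction is a power subtraction:
L_src = 10·log₁₀(10^(67.5/10) − 10^(65.7/10)) = 10·log₁₀(1908000) = 62.8 dB SPL.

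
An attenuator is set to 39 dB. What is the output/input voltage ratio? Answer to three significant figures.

Voltage ratio = 10^(dB/20).
10^(-39/20) = 10^(-1.950) = 0.0112.

0.0112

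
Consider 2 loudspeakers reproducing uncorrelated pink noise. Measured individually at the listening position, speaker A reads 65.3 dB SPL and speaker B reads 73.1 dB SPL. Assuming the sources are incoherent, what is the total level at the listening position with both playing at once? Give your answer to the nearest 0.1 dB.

Uncorrelated sources add in intensity (power), not in dB.
L_total = 10·log₁₀(10^(65.3/10) + 10^(73.1/10)) = 10·log₁₀(23810000) = 73.8 dB SPL.

73.8 dB SPL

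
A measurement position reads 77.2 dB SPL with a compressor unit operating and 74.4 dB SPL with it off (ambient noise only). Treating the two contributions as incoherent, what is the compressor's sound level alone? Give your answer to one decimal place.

74.0 dB SPL

Remove the background by subtracting linear intensities:
L_src = 10·log₁₀(10^(77.2/10) − 10^(74.4/10)) = 10·log₁₀(24940000) = 74.0 dB SPL.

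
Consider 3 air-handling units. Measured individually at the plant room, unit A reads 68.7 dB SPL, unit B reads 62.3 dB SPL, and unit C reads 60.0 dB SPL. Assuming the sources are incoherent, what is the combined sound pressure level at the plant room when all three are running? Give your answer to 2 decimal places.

70.05 dB SPL

Add the sources as powers (linear), then convert back to dB:
L_total = 10·log₁₀(10^(68.7/10) + 10^(62.3/10) + 10^(60.0/10)) = 10·log₁₀(10110000) = 70.05 dB SPL.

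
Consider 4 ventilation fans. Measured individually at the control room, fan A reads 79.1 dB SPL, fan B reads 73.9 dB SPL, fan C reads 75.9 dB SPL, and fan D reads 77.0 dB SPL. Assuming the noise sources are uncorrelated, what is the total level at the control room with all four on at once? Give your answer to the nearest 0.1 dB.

Incoherent sources sum as intensities:
L_total = 10·log₁₀(10^(79.1/10) + 10^(73.9/10) + 10^(75.9/10) + 10^(77.0/10)) = 10·log₁₀(194900000) = 82.9 dB SPL.

82.9 dB SPL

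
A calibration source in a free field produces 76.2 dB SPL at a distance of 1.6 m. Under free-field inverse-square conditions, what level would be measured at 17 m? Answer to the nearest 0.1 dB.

Free-field point source: level drops by 20·log₁₀ of the distance ratio.
ΔL = −20·log₁₀(17/1.6) = -20.53 dB, so L₂ = 76.2 + (-20.53) = 55.7 dB SPL.

55.7 dB SPL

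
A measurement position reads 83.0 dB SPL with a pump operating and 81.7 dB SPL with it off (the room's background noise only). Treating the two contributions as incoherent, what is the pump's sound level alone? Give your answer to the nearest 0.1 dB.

Subtract intensities: L_src = 10·log₁₀(10^(L_total/10) − 10^(L_bg/10)).
L_src = 10·log₁₀(10^(83.0/10) − 10^(81.7/10)) = 10·log₁₀(51620000) = 77.1 dB SPL.

77.1 dB SPL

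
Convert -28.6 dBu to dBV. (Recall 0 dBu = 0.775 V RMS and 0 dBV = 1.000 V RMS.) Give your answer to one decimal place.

-30.8 dBV

The offset between the scales is 20·log₁₀(0.775/1.000) = −2.214 dB.
So dBV = -28.6 − 2.214 = -30.8 dBV.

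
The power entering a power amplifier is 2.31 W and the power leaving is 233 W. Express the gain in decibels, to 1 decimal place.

20.0 dB

Power is a power quantity, so gain = 10·log₁₀(P_out/P_in).
10·log₁₀(233/2.31) = 10·log₁₀(100.9) = 20.0 dB.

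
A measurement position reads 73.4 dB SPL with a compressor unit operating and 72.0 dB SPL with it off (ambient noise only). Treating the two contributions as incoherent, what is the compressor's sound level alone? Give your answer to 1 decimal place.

67.8 dB SPL

Subtract intensities: L_src = 10·log₁₀(10^(L_total/10) − 10^(L_bg/10)).
L_src = 10·log₁₀(10^(73.4/10) − 10^(72.0/10)) = 10·log₁₀(6029000) = 67.8 dB SPL.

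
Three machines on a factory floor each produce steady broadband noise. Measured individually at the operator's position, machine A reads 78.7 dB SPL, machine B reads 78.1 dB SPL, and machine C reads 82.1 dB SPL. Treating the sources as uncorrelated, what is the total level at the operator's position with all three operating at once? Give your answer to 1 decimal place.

84.8 dB SPL

Incoherent sources sum as intensities:
L_total = 10·log₁₀(10^(78.7/10) + 10^(78.1/10) + 10^(82.1/10)) = 10·log₁₀(300900000) = 84.8 dB SPL.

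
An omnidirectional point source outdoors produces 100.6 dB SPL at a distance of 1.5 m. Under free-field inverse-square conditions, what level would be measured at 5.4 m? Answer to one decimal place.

Inverse-square spreading gives ΔL = −20·log₁₀(d₂/d₁).
ΔL = −20·log₁₀(5.4/1.5) = -11.13 dB, so L₂ = 100.6 + (-11.13) = 89.5 dB SPL.

89.5 dB SPL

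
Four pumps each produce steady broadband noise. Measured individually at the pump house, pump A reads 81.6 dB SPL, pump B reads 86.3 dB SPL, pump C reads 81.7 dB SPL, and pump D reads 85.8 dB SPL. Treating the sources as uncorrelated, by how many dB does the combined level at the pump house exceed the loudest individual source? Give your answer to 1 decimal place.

Uncorrelated sources add in intensity (power), not in dB.
L_total = 10·log₁₀(10^(81.6/10) + 10^(86.3/10) + 10^(81.7/10) + 10^(85.8/10)) = 90.41 dB SPL.
Excess over the loudest (86.3 dB): 90.41 − 86.3 = 4.1 dB.

4.1 dB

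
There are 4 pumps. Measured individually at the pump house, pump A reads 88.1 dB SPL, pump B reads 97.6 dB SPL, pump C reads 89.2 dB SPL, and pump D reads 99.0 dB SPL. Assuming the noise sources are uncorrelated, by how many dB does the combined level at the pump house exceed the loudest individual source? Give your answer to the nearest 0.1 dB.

2.8 dB

Uncorrelated sources add in intensity (power), not in dB.
L_total = 10·log₁₀(10^(88.1/10) + 10^(97.6/10) + 10^(89.2/10) + 10^(99.0/10)) = 101.81 dB SPL.
Excess over the loudest (99.0 dB): 101.81 − 99.0 = 2.8 dB.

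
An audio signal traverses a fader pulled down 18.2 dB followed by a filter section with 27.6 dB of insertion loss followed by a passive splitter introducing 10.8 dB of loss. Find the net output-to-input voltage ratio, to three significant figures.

0.00148

Net gain = (−18.2) + (−27.6) + (−10.8) = -56.6 dB.
Voltage ratio = 10^(-56.6/20) = 0.00148.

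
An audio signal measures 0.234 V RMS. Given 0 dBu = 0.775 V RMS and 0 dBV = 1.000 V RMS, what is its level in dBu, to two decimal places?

dBu = 20·log₁₀(V / 0.775 V).
20·log₁₀(0.234/0.775) = -10.40 dBu.

-10.40 dBu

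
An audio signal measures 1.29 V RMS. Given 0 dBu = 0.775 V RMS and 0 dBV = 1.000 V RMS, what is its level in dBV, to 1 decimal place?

+2.2 dBV

dBV = 20·log₁₀(V / 1.000 V).
20·log₁₀(1.29/1.000) = +2.2 dBV.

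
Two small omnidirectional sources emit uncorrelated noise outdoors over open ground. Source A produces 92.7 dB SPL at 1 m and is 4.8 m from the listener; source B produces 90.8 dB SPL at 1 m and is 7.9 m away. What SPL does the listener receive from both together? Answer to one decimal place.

At the listener: L_A = 92.7 − 20·log₁₀(4.8) = 79.08 dB; L_B = 90.8 − 20·log₁₀(7.9) = 72.85 dB.
Combined: 10·log₁₀(10^(79.08/10)+10^(72.85/10)) = 80.0 dB SPL.

80.0 dB SPL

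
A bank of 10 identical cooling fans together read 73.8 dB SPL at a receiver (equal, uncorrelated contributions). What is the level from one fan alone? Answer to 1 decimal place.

10 equal incoherent sources add 10·log₁₀(10) = 10.00 dB over one source.
L_one = 73.8 − 10.00 = 63.8 dB SPL.

63.8 dB SPL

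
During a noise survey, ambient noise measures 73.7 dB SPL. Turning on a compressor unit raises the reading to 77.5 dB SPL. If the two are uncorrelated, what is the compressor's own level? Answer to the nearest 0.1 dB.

Remove the background by subtracting linear intensities:
L_src = 10·log₁₀(10^(77.5/10) − 10^(73.7/10)) = 10·log₁₀(32790000) = 75.2 dB SPL.

75.2 dB SPL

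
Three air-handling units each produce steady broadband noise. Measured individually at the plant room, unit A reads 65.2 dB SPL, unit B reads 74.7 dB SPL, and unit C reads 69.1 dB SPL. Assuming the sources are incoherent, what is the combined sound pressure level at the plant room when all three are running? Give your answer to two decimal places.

Uncorrelated sources add in intensity (power), not in dB.
L_total = 10·log₁₀(10^(65.2/10) + 10^(74.7/10) + 10^(69.1/10)) = 10·log₁₀(40950000) = 76.12 dB SPL.

76.12 dB SPL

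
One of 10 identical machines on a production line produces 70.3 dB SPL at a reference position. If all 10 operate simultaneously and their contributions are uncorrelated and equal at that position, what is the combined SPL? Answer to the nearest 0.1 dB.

80.3 dB SPL

10 equal incoherent sources raise the level by 10·log₁₀(10) = 10.00 dB.
L_total = 70.3 + 10.00 = 80.3 dB SPL.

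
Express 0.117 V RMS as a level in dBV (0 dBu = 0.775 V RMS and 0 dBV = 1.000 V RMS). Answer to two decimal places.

dBV = 20·log₁₀(V / 1.000 V).
20·log₁₀(0.117/1.000) = -18.64 dBV.

-18.64 dBV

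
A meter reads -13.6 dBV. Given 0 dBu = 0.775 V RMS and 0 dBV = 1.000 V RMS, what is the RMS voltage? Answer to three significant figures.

V = 1.000 V × 10^(-13.6/20).
= 1.000 × 0.2089 = 0.209 V.

0.209 V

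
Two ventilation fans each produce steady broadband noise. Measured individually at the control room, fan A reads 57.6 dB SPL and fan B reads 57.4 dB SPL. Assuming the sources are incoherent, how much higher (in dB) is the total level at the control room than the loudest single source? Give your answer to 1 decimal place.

Uncorrelated sources add in intensity (power), not in dB.
L_total = 10·log₁₀(10^(57.6/10) + 10^(57.4/10)) = 60.51 dB SPL.
Excess over the loudest (57.6 dB): 60.51 − 57.6 = 2.9 dB.

2.9 dB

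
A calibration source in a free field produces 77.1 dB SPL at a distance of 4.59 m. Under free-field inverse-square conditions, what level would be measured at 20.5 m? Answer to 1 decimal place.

For a point source in a free field, ΔL = −20·log₁₀(d₂/d₁).
ΔL = −20·log₁₀(20.5/4.59) = -13.00 dB, so L₂ = 77.1 + (-13.00) = 64.1 dB SPL.

64.1 dB SPL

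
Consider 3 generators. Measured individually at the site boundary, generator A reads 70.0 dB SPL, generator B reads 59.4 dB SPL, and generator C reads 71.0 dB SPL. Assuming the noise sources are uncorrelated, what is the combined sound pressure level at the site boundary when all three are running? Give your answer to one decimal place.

Incoherent sources sum as intensities:
L_total = 10·log₁₀(10^(70.0/10) + 10^(59.4/10) + 10^(71.0/10)) = 10·log₁₀(23460000) = 73.7 dB SPL.

73.7 dB SPL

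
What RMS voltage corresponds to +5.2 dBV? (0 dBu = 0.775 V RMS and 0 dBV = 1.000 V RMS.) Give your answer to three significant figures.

V = 1.000 V × 10^(+5.2/20).
= 1.000 × 1.820 = 1.82 V.

1.82 V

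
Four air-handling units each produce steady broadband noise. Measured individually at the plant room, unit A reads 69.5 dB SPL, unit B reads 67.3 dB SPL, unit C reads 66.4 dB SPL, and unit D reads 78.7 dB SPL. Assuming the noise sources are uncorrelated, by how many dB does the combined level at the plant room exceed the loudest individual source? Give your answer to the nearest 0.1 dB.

1.0 dB

Add the sources as powers (linear), then convert back to dB:
L_total = 10·log₁₀(10^(69.5/10) + 10^(67.3/10) + 10^(66.4/10) + 10^(78.7/10)) = 79.67 dB SPL.
Excess over the loudest (78.7 dB): 79.67 − 78.7 = 1.0 dB.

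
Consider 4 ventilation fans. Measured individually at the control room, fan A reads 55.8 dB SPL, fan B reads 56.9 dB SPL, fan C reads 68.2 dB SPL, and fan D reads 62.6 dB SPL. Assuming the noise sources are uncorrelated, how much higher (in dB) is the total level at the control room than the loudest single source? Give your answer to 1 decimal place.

1.5 dB

Incoherent sources sum as intensities:
L_total = 10·log₁₀(10^(55.8/10) + 10^(56.9/10) + 10^(68.2/10) + 10^(62.6/10)) = 69.68 dB SPL.
Excess over the loudest (68.2 dB): 69.68 − 68.2 = 1.5 dB.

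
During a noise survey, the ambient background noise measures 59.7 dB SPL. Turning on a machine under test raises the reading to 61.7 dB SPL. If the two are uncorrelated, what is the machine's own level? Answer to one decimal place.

Remove the background by subtracting linear intensities:
L_src = 10·log₁₀(10^(61.7/10) − 10^(59.7/10)) = 10·log₁₀(545900) = 57.4 dB SPL.

57.4 dB SPL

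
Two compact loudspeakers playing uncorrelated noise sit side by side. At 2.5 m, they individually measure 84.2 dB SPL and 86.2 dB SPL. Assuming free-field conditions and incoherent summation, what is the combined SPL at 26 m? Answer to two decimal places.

Combined at 2.5 m: 10·log₁₀(10^(84.2/10)+10^(86.2/10)) = 88.324 dB SPL.
Then apply −20·log₁₀(26/2.5) = -20.341 dB → 67.98 dB SPL.

67.98 dB SPL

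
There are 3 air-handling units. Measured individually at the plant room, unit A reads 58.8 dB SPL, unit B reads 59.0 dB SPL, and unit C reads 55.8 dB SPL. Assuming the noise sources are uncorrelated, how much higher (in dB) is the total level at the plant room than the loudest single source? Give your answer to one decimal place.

Add the sources as powers (linear), then convert back to dB:
L_total = 10·log₁₀(10^(58.8/10) + 10^(59.0/10) + 10^(55.8/10)) = 62.86 dB SPL.
Excess over the loudest (59.0 dB): 62.86 − 59.0 = 3.9 dB.

3.9 dB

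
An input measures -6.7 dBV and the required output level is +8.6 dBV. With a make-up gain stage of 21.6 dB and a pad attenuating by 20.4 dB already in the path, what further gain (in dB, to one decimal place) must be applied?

14.1 dB

The required make-up gain is the shortfall in the dB sum.
G = +8.6 − (-6.7) − 21.6 + 20.4 = 14.1 dB.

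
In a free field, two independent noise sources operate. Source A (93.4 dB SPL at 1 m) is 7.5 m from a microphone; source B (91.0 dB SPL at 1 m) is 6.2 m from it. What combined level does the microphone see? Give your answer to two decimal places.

78.55 dB SPL

At the listener: L_A = 93.4 − 20·log₁₀(7.5) = 75.899 dB; L_B = 91.0 − 20·log₁₀(6.2) = 75.152 dB.
Combined: 10·log₁₀(10^(75.899/10)+10^(75.152/10)) = 78.55 dB SPL.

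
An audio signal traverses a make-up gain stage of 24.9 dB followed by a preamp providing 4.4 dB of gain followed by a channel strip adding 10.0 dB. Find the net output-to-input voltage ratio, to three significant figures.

Net gain = 24.9 + 4.4 + 10.0 = 39.3 dB.
Voltage ratio = 10^(39.3/20) = 92.3.

92.3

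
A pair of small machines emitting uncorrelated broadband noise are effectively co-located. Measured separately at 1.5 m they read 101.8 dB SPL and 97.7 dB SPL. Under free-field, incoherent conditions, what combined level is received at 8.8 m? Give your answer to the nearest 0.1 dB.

87.9 dB SPL

Combined at 1.5 m: 10·log₁₀(10^(101.8/10)+10^(97.7/10)) = 103.23 dB SPL.
Then apply −20·log₁₀(8.8/1.5) = -15.37 dB → 87.9 dB SPL.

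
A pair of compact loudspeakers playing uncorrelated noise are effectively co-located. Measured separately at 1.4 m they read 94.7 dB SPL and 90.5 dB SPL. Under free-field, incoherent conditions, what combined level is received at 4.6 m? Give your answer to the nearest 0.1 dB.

85.8 dB SPL

Combined at 1.4 m: 10·log₁₀(10^(94.7/10)+10^(90.5/10)) = 96.10 dB SPL.
Then apply −20·log₁₀(4.6/1.4) = -10.33 dB → 85.8 dB SPL.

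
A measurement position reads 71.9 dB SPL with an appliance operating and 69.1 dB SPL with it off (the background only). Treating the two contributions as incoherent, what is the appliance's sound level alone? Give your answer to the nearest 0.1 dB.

Subtract intensities: L_src = 10·log₁₀(10^(L_total/10) − 10^(L_bg/10)).
L_src = 10·log₁₀(10^(71.9/10) − 10^(69.1/10)) = 10·log₁₀(7360000) = 68.7 dB SPL.

68.7 dB SPL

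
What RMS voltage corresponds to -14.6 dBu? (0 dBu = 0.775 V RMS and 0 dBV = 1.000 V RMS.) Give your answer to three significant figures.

V = 0.775 V × 10^(-14.6/20).
= 0.775 × 0.1862 = 0.144 V.

0.144 V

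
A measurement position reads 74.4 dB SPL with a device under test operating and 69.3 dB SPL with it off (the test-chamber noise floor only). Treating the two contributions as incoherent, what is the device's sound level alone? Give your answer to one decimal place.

72.8 dB SPL

Subtract intensities: L_src = 10·log₁₀(10^(L_total/10) − 10^(L_bg/10)).
L_src = 10·log₁₀(10^(74.4/10) − 10^(69.3/10)) = 10·log₁₀(19030000) = 72.8 dB SPL.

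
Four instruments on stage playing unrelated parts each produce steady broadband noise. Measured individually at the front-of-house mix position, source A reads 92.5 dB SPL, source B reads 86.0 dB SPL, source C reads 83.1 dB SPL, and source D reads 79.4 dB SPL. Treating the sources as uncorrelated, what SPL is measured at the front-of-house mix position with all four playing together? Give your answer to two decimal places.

Uncorrelated sources add in intensity (power), not in dB.
L_total = 10·log₁₀(10^(92.5/10) + 10^(86.0/10) + 10^(83.1/10) + 10^(79.4/10)) = 10·log₁₀(2468000000) = 93.92 dB SPL.

93.92 dB SPL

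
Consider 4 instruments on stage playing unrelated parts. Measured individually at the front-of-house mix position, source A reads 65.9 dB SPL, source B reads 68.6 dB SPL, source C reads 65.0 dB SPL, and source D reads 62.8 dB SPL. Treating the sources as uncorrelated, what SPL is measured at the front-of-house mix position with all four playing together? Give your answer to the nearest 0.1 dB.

72.1 dB SPL

Uncorrelated sources add in intensity (power), not in dB.
L_total = 10·log₁₀(10^(65.9/10) + 10^(68.6/10) + 10^(65.0/10) + 10^(62.8/10)) = 10·log₁₀(16200000) = 72.1 dB SPL.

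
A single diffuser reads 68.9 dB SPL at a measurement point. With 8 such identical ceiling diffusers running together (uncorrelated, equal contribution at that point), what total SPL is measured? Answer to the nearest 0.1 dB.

8 equal incoherent sources raise the level by 10·log₁₀(8) = 9.03 dB.
L_total = 68.9 + 9.03 = 77.9 dB SPL.

77.9 dB SPL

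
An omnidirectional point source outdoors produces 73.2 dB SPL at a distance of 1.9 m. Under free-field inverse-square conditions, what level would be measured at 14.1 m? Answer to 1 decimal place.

55.8 dB SPL

Free-field point source: level drops by 20·log₁₀ of the distance ratio.
ΔL = −20·log₁₀(14.1/1.9) = -17.41 dB, so L₂ = 73.2 + (-17.41) = 55.8 dB SPL.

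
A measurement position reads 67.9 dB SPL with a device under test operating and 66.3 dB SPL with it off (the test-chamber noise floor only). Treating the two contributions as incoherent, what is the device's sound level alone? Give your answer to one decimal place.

Background correction is a power subtraction:
L_src = 10·log₁₀(10^(67.9/10) − 10^(66.3/10)) = 10·log₁₀(1900000) = 62.8 dB SPL.

62.8 dB SPL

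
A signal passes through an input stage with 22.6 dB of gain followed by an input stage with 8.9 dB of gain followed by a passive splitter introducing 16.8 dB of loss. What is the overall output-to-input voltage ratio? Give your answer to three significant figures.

5.43

Net gain = 22.6 + 8.9 + (−16.8) = 14.7 dB.
Voltage ratio = 10^(14.7/20) = 5.43.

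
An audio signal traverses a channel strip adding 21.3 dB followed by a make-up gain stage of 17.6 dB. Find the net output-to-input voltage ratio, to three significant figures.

88.1

Net gain = 21.3 + 17.6 = 38.9 dB.
Voltage ratio = 10^(38.9/20) = 88.1.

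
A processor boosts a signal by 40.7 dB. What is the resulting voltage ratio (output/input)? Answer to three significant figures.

Voltage ratio = 10^(dB/20).
10^(40.7/20) = 10^(2.035) = 108.

108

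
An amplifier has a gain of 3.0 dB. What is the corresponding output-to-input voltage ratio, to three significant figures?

1.41

Voltage ratio = 10^(dB/20).
10^(3.0/20) = 10^(0.1500) = 1.41.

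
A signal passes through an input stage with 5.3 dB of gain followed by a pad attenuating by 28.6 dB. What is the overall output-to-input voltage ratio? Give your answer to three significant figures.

Net gain = 5.3 + (−28.6) = -23.3 dB.
Voltage ratio = 10^(-23.3/20) = 0.0684.

0.0684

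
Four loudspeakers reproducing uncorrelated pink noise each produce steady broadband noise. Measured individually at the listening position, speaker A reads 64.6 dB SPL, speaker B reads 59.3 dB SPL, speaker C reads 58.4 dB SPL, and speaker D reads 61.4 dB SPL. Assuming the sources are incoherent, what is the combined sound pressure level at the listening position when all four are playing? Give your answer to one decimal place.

67.6 dB SPL

Uncorrelated sources add in intensity (power), not in dB.
L_total = 10·log₁₀(10^(64.6/10) + 10^(59.3/10) + 10^(58.4/10) + 10^(61.4/10)) = 10·log₁₀(5807000) = 67.6 dB SPL.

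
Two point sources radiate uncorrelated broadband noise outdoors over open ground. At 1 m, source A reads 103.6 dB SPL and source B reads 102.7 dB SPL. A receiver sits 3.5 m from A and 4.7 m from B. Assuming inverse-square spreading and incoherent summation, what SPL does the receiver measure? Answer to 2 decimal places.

94.33 dB SPL

At the listener: L_A = 103.6 − 20·log₁₀(3.5) = 92.719 dB; L_B = 102.7 − 20·log₁₀(4.7) = 89.258 dB.
Combined: 10·log₁₀(10^(92.719/10)+10^(89.258/10)) = 94.33 dB SPL.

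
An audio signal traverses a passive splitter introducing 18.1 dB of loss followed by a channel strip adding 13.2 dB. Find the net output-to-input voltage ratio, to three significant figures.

Net gain = (−18.1) + 13.2 = -4.9 dB.
Voltage ratio = 10^(-4.9/20) = 0.569.

0.569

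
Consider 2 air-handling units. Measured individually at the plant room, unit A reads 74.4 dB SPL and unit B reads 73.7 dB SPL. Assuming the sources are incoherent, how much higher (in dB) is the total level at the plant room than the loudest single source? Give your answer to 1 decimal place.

Uncorrelated sources add in intensity (power), not in dB.
L_total = 10·log₁₀(10^(74.4/10) + 10^(73.7/10)) = 77.07 dB SPL.
Excess over the loudest (74.4 dB): 77.07 − 74.4 = 2.7 dB.

2.7 dB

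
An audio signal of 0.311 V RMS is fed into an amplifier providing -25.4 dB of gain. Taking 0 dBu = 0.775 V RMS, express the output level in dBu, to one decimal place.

Input level: 20·log₁₀(0.311/0.775) = -7.93 dBu.
Output: -7.93 − 25.4 = -33.3 dBu.

-33.3 dBu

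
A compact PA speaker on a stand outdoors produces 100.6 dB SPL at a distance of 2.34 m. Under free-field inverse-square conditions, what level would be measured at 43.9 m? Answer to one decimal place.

75.1 dB SPL

Free-field point source: level drops by 20·log₁₀ of the distance ratio.
ΔL = −20·log₁₀(43.9/2.34) = -25.46 dB, so L₂ = 100.6 + (-25.46) = 75.1 dB SPL.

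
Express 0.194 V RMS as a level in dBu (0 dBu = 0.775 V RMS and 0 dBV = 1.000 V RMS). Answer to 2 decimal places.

dBu = 20·log₁₀(V / 0.775 V).
20·log₁₀(0.194/0.775) = -12.03 dBu.

-12.03 dBu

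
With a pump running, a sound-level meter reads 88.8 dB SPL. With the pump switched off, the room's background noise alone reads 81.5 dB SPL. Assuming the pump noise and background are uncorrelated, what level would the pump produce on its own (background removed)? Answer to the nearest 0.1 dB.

87.9 dB SPL

Background correction is a power subtraction:
L_src = 10·log₁₀(10^(88.8/10) − 10^(81.5/10)) = 10·log₁₀(617300000) = 87.9 dB SPL.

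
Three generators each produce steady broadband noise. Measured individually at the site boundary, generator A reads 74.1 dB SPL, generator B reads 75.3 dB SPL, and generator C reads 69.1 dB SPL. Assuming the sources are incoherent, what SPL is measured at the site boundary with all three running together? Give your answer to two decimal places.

Incoherent sources sum as intensities:
L_total = 10·log₁₀(10^(74.1/10) + 10^(75.3/10) + 10^(69.1/10)) = 10·log₁₀(67720000) = 78.31 dB SPL.

78.31 dB SPL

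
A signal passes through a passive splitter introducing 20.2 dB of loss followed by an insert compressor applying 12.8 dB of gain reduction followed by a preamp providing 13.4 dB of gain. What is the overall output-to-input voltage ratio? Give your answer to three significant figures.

Net gain = (−20.2) + (−12.8) + 13.4 = -19.6 dB.
Voltage ratio = 10^(-19.6/20) = 0.105.

0.105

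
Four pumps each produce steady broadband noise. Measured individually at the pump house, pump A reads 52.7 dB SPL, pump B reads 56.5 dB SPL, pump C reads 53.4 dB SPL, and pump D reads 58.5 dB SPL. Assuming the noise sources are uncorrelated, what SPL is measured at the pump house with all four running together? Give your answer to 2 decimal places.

61.93 dB SPL

Incoherent sources sum as intensities:
L_total = 10·log₁₀(10^(52.7/10) + 10^(56.5/10) + 10^(53.4/10) + 10^(58.5/10)) = 10·log₁₀(1560000) = 61.93 dB SPL.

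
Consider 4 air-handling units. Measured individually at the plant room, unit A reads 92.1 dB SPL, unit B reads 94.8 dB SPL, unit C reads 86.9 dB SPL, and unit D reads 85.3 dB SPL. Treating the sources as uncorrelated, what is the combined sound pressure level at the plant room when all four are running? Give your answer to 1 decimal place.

97.4 dB SPL

Incoherent sources sum as intensities:
L_total = 10·log₁₀(10^(92.1/10) + 10^(94.8/10) + 10^(86.9/10) + 10^(85.3/10)) = 10·log₁₀(5470000000) = 97.4 dB SPL.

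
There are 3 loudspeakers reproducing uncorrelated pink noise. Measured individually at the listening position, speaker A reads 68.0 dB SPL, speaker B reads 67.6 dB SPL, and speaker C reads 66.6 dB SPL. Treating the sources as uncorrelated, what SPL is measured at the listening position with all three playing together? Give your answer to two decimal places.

72.21 dB SPL

Uncorrelated sources add in intensity (power), not in dB.
L_total = 10·log₁₀(10^(68.0/10) + 10^(67.6/10) + 10^(66.6/10)) = 10·log₁₀(16630000) = 72.21 dB SPL.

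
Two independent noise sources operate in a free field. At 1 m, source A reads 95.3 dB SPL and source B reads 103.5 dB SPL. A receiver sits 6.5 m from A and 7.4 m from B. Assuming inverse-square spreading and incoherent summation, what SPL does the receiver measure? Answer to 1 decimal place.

At the listener: L_A = 95.3 − 20·log₁₀(6.5) = 79.04 dB; L_B = 103.5 − 20·log₁₀(7.4) = 86.12 dB.
Combined: 10·log₁₀(10^(79.04/10)+10^(86.12/10)) = 86.9 dB SPL.

86.9 dB SPL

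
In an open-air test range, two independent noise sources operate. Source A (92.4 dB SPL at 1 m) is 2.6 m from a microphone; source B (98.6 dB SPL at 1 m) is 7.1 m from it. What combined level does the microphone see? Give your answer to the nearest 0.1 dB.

86.0 dB SPL

At the listener: L_A = 92.4 − 20·log₁₀(2.6) = 84.10 dB; L_B = 98.6 − 20·log₁₀(7.1) = 81.57 dB.
Combined: 10·log₁₀(10^(84.10/10)+10^(81.57/10)) = 86.0 dB SPL.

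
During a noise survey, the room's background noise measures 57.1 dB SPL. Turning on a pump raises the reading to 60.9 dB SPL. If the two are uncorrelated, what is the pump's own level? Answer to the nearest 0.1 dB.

Subtract intensities: L_src = 10·log₁₀(10^(L_total/10) − 10^(L_bg/10)).
L_src = 10·log₁₀(10^(60.9/10) − 10^(57.1/10)) = 10·log₁₀(717400) = 58.6 dB SPL.

58.6 dB SPL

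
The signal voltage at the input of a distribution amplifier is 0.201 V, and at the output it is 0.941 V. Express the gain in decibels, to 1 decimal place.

For a voltage ratio, dB = 20·log₁₀(V₂/V₁).
20·log₁₀(0.941/0.201) = 20·log₁₀(4.682) = 13.4 dB.

13.4 dB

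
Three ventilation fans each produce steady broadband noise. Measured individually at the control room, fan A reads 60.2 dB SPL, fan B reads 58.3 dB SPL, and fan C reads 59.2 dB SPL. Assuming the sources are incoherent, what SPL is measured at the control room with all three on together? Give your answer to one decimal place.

Incoherent sources sum as intensities:
L_total = 10·log₁₀(10^(60.2/10) + 10^(58.3/10) + 10^(59.2/10)) = 10·log₁₀(2555000) = 64.1 dB SPL.

64.1 dB SPL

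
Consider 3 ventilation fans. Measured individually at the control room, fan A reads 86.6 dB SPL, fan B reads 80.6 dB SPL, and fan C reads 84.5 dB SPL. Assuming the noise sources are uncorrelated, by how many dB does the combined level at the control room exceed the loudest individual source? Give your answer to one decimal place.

Incoherent sources sum as intensities:
L_total = 10·log₁₀(10^(86.6/10) + 10^(80.6/10) + 10^(84.5/10)) = 89.31 dB SPL.
Excess over the loudest (86.6 dB): 89.31 − 86.6 = 2.7 dB.

2.7 dB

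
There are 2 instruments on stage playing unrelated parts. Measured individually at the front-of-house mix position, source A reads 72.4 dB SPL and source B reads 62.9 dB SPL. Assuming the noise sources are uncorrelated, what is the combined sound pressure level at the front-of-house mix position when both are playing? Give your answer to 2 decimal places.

Add the sources as powers (linear), then convert back to dB:
L_total = 10·log₁₀(10^(72.4/10) + 10^(62.9/10)) = 10·log₁₀(19330000) = 72.86 dB SPL.

72.86 dB SPL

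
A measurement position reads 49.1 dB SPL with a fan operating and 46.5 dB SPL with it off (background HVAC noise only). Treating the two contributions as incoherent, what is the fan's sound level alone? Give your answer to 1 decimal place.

Subtract intensities: L_src = 10·log₁₀(10^(L_total/10) − 10^(L_bg/10)).
L_src = 10·log₁₀(10^(49.1/10) − 10^(46.5/10)) = 10·log₁₀(36610) = 45.6 dB SPL.

45.6 dB SPL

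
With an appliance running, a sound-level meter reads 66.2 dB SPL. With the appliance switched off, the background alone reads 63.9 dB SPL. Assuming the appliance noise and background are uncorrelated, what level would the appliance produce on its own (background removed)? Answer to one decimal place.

62.3 dB SPL

Background correction is a power subtraction:
L_src = 10·log₁₀(10^(66.2/10) − 10^(63.9/10)) = 10·log₁₀(1714000) = 62.3 dB SPL.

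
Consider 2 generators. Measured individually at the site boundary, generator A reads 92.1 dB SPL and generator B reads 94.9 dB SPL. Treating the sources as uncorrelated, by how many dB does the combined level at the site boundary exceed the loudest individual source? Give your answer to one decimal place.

1.8 dB

Incoherent sources sum as intensities:
L_total = 10·log₁₀(10^(92.1/10) + 10^(94.9/10)) = 96.73 dB SPL.
Excess over the loudest (94.9 dB): 96.73 − 94.9 = 1.8 dB.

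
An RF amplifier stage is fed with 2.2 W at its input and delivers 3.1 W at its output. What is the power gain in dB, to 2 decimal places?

1.49 dB

Power ratio → dB uses the 10·log₁₀ form:
10·log₁₀(3.1/2.2) = 10·log₁₀(1.409) = 1.49 dB.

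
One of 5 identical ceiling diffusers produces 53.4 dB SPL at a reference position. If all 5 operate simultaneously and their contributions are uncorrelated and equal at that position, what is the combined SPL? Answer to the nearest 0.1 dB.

60.4 dB SPL

5 equal incoherent sources raise the level by 10·log₁₀(5) = 6.99 dB.
L_total = 53.4 + 6.99 = 60.4 dB SPL.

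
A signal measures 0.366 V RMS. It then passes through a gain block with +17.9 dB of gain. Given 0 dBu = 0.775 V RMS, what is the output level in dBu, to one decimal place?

+11.4 dBu

Input level: 20·log₁₀(0.366/0.775) = -6.52 dBu.
Output: -6.52 + 17.9 = +11.4 dBu.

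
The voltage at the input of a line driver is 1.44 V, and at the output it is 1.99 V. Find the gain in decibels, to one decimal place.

Voltage is an amplitude quantity, so gain = 20·log₁₀(V_out/V_in).
20·log₁₀(1.99/1.44) = 20·log₁₀(1.382) = 2.8 dB.

2.8 dB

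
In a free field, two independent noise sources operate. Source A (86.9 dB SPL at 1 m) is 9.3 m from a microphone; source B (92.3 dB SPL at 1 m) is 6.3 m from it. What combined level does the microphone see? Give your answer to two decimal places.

76.85 dB SPL

At the listener: L_A = 86.9 − 20·log₁₀(9.3) = 67.530 dB; L_B = 92.3 − 20·log₁₀(6.3) = 76.313 dB.
Combined: 10·log₁₀(10^(67.530/10)+10^(76.313/10)) = 76.85 dB SPL.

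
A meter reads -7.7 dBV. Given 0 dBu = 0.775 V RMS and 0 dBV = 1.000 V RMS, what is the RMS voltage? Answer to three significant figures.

V = 1.000 V × 10^(-7.7/20).
= 1.000 × 0.4121 = 0.412 V.

0.412 V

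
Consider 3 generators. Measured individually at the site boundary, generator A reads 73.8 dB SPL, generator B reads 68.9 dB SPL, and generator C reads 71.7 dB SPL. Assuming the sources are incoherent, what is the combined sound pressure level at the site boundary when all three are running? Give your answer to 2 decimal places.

Uncorrelated sources add in intensity (power), not in dB.
L_total = 10·log₁₀(10^(73.8/10) + 10^(68.9/10) + 10^(71.7/10)) = 10·log₁₀(46540000) = 76.68 dB SPL.

76.68 dB SPL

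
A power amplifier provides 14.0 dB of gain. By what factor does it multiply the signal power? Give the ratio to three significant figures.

Power ratio = 10^(dB/10).
10^(14.0/10) = 10^(1.400) = 25.1.

25.1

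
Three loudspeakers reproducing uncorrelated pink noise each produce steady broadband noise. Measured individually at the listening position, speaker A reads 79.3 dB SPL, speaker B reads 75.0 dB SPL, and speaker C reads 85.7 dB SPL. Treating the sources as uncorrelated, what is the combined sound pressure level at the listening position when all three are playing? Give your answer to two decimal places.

Incoherent sources sum as intensities:
L_total = 10·log₁₀(10^(79.3/10) + 10^(75.0/10) + 10^(85.7/10)) = 10·log₁₀(488300000) = 86.89 dB SPL.

86.89 dB SPL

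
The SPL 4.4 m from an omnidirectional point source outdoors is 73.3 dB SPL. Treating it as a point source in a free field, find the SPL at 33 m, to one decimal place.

55.8 dB SPL

Free-field point source: level drops by 20·log₁₀ of the distance ratio.
ΔL = −20·log₁₀(33/4.4) = -17.50 dB, so L₂ = 73.3 + (-17.50) = 55.8 dB SPL.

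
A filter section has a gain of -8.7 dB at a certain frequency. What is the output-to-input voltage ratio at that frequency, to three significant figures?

Voltage ratio = 10^(dB/20).
10^(-8.7/20) = 10^(-0.4350) = 0.367.

0.367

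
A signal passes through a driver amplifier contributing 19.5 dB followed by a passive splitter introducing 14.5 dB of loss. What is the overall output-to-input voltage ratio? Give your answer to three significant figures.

Net gain = 19.5 + (−14.5) = 5.0 dB.
Voltage ratio = 10^(5.0/20) = 1.78.

1.78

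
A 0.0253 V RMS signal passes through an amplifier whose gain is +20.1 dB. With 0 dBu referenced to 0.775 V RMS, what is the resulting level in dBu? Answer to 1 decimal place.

-9.6 dBu

Input level: 20·log₁₀(0.0253/0.775) = -29.72 dBu.
Output: -29.72 + 20.1 = -9.6 dBu.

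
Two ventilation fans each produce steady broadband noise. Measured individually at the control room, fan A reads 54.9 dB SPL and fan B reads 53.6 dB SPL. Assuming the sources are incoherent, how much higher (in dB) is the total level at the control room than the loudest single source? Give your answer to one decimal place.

Add the sources as powers (linear), then convert back to dB:
L_total = 10·log₁₀(10^(54.9/10) + 10^(53.6/10)) = 57.31 dB SPL.
Excess over the loudest (54.9 dB): 57.31 − 54.9 = 2.4 dB.

2.4 dB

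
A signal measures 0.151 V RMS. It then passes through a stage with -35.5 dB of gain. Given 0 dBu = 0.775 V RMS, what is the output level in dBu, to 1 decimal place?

-49.7 dBu

Input level: 20·log₁₀(0.151/0.775) = -14.21 dBu.
Output: -14.21 − 35.5 = -49.7 dBu.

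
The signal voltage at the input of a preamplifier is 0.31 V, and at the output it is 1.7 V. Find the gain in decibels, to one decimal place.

14.8 dB

Voltage is an amplitude quantity, so gain = 20·log₁₀(V_out/V_in).
20·log₁₀(1.7/0.31) = 20·log₁₀(5.484) = 14.8 dB.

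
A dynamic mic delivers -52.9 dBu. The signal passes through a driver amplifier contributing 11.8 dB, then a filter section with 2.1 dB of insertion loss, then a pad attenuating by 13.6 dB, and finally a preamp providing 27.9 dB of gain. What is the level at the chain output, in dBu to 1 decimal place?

-28.9 dBu

Cascaded gains and losses add directly in dB.
-52.9 + 11.8 − 2.1 − 13.6 + 27.9 = -28.9 dBu.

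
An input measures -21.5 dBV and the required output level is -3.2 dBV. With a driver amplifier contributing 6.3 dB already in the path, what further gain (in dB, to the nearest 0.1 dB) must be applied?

12.0 dB

The required make-up gain is the shortfall in the dB sum.
G = -3.2 − (-21.5) − 6.3 = 12.0 dB.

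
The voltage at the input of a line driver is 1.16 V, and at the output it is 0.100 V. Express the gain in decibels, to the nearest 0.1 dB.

For a voltage ratio, dB = 20·log₁₀(V₂/V₁).
20·log₁₀(0.100/1.16) = 20·log₁₀(0.08621) = -21.3 dB.

-21.3 dB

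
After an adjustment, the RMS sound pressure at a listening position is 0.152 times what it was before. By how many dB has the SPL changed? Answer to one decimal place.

SPL change from a pressure ratio uses the 20·log₁₀ form:
20·log₁₀(0.152) = -16.4 dB.

-16.4 dB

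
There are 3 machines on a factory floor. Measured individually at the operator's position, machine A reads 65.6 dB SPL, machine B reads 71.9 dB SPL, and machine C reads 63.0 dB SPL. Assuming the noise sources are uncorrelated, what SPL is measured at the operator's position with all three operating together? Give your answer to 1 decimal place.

73.2 dB SPL

Uncorrelated sources add in intensity (power), not in dB.
L_total = 10·log₁₀(10^(65.6/10) + 10^(71.9/10) + 10^(63.0/10)) = 10·log₁₀(21110000) = 73.2 dB SPL.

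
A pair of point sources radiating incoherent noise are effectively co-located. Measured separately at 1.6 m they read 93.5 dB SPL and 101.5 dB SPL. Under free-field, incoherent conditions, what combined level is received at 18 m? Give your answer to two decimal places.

81.12 dB SPL

Combined at 1.6 m: 10·log₁₀(10^(93.5/10)+10^(101.5/10)) = 102.139 dB SPL.
Then apply −20·log₁₀(18/1.6) = -21.023 dB → 81.12 dB SPL.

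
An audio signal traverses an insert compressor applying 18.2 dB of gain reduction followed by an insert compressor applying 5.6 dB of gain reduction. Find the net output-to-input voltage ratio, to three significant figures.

0.0646

Net gain = (−18.2) + (−5.6) = -23.8 dB.
Voltage ratio = 10^(-23.8/20) = 0.0646.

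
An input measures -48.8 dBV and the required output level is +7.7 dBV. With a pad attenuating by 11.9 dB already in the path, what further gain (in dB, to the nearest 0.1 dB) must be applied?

68.4 dB

The required make-up gain is the shortfall in the dB sum.
G = +7.7 − (-48.8) + 11.9 = 68.4 dB.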